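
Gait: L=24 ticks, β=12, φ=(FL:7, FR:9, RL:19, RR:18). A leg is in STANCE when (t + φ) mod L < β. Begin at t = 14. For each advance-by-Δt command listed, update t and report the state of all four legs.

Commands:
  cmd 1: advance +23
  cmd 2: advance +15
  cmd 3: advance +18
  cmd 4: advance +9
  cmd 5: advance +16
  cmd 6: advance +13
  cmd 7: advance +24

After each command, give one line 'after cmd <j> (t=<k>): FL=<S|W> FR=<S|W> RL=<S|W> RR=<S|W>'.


start t=14: FL=W FR=W RL=S RR=S
cmd 1: advance +23 → t=37, phase=(20,22,8,7) → FL=W FR=W RL=S RR=S
cmd 2: advance +15 → t=52, phase=(11,13,23,22) → FL=S FR=W RL=W RR=W
cmd 3: advance +18 → t=70, phase=(5,7,17,16) → FL=S FR=S RL=W RR=W
cmd 4: advance +9 → t=79, phase=(14,16,2,1) → FL=W FR=W RL=S RR=S
cmd 5: advance +16 → t=95, phase=(6,8,18,17) → FL=S FR=S RL=W RR=W
cmd 6: advance +13 → t=108, phase=(19,21,7,6) → FL=W FR=W RL=S RR=S
cmd 7: advance +24 → t=132, phase=(19,21,7,6) → FL=W FR=W RL=S RR=S

after cmd 1 (t=37): FL=W FR=W RL=S RR=S
after cmd 2 (t=52): FL=S FR=W RL=W RR=W
after cmd 3 (t=70): FL=S FR=S RL=W RR=W
after cmd 4 (t=79): FL=W FR=W RL=S RR=S
after cmd 5 (t=95): FL=S FR=S RL=W RR=W
after cmd 6 (t=108): FL=W FR=W RL=S RR=S
after cmd 7 (t=132): FL=W FR=W RL=S RR=S


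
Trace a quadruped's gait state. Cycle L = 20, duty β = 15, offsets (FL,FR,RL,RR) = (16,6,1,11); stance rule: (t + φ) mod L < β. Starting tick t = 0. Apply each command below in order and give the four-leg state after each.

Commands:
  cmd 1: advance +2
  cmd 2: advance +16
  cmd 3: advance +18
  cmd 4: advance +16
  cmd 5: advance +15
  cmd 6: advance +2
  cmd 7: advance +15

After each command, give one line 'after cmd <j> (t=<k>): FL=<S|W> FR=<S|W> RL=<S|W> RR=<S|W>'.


start t=0: FL=W FR=S RL=S RR=S
cmd 1: advance +2 → t=2, phase=(18,8,3,13) → FL=W FR=S RL=S RR=S
cmd 2: advance +16 → t=18, phase=(14,4,19,9) → FL=S FR=S RL=W RR=S
cmd 3: advance +18 → t=36, phase=(12,2,17,7) → FL=S FR=S RL=W RR=S
cmd 4: advance +16 → t=52, phase=(8,18,13,3) → FL=S FR=W RL=S RR=S
cmd 5: advance +15 → t=67, phase=(3,13,8,18) → FL=S FR=S RL=S RR=W
cmd 6: advance +2 → t=69, phase=(5,15,10,0) → FL=S FR=W RL=S RR=S
cmd 7: advance +15 → t=84, phase=(0,10,5,15) → FL=S FR=S RL=S RR=W

after cmd 1 (t=2): FL=W FR=S RL=S RR=S
after cmd 2 (t=18): FL=S FR=S RL=W RR=S
after cmd 3 (t=36): FL=S FR=S RL=W RR=S
after cmd 4 (t=52): FL=S FR=W RL=S RR=S
after cmd 5 (t=67): FL=S FR=S RL=S RR=W
after cmd 6 (t=69): FL=S FR=W RL=S RR=S
after cmd 7 (t=84): FL=S FR=S RL=S RR=W


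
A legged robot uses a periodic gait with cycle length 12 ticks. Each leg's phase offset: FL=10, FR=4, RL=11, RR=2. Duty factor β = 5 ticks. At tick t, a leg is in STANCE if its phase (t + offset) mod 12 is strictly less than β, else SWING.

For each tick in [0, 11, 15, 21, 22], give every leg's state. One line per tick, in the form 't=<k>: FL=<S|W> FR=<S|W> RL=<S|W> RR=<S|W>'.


t=0: phase=(10,4,11,2) vs β=5 → FL=W FR=S RL=W RR=S
t=11: phase=(9,3,10,1) vs β=5 → FL=W FR=S RL=W RR=S
t=15: phase=(1,7,2,5) vs β=5 → FL=S FR=W RL=S RR=W
t=21: phase=(7,1,8,11) vs β=5 → FL=W FR=S RL=W RR=W
t=22: phase=(8,2,9,0) vs β=5 → FL=W FR=S RL=W RR=S

t=0: FL=W FR=S RL=W RR=S
t=11: FL=W FR=S RL=W RR=S
t=15: FL=S FR=W RL=S RR=W
t=21: FL=W FR=S RL=W RR=W
t=22: FL=W FR=S RL=W RR=S


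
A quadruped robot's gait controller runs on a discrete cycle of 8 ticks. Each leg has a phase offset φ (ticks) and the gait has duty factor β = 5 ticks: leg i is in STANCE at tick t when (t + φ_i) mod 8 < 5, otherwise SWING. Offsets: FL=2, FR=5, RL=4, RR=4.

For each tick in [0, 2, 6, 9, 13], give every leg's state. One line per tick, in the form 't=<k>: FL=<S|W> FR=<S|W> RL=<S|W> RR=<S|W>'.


t=0: phase=(2,5,4,4) vs β=5 → FL=S FR=W RL=S RR=S
t=2: phase=(4,7,6,6) vs β=5 → FL=S FR=W RL=W RR=W
t=6: phase=(0,3,2,2) vs β=5 → FL=S FR=S RL=S RR=S
t=9: phase=(3,6,5,5) vs β=5 → FL=S FR=W RL=W RR=W
t=13: phase=(7,2,1,1) vs β=5 → FL=W FR=S RL=S RR=S

t=0: FL=S FR=W RL=S RR=S
t=2: FL=S FR=W RL=W RR=W
t=6: FL=S FR=S RL=S RR=S
t=9: FL=S FR=W RL=W RR=W
t=13: FL=W FR=S RL=S RR=S


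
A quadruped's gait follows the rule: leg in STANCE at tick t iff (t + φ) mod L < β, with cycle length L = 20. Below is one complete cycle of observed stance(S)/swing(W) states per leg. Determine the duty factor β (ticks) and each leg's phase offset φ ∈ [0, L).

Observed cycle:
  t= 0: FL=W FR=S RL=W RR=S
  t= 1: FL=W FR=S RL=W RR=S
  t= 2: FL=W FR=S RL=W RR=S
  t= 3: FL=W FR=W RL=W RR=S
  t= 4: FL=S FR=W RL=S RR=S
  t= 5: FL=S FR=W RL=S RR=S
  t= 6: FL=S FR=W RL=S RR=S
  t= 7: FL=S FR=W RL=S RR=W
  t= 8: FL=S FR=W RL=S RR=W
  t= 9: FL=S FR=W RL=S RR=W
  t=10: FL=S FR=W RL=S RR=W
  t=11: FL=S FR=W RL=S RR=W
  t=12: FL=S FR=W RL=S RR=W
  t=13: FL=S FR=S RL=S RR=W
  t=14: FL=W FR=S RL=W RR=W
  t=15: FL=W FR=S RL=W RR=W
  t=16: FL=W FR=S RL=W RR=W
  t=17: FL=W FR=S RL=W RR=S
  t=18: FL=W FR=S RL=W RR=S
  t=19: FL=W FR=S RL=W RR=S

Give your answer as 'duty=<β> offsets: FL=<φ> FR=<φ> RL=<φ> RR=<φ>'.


duty=10 offsets: FL=16 FR=7 RL=16 RR=3

duty β = stance ticks per leg = 10
FL: stance ticks = 10; W→S at t=4 → φ=16
FR: stance ticks = 10; W→S at t=13 → φ=7
RL: stance ticks = 10; W→S at t=4 → φ=16
RR: stance ticks = 10; W→S at t=17 → φ=3


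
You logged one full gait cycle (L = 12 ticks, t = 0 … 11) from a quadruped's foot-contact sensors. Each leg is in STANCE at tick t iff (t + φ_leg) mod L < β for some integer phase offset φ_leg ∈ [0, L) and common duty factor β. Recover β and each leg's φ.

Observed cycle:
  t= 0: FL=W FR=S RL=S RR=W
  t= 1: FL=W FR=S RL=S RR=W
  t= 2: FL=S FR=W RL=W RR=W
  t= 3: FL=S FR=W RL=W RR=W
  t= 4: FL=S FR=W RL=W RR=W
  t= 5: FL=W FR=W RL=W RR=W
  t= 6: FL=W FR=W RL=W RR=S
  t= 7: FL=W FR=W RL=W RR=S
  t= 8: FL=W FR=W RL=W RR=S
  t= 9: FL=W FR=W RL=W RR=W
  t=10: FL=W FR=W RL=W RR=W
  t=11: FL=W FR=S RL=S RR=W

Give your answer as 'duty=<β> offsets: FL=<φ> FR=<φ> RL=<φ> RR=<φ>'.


duty β = stance ticks per leg = 3
FL: stance ticks = 3; W→S at t=2 → φ=10
FR: stance ticks = 3; W→S at t=11 → φ=1
RL: stance ticks = 3; W→S at t=11 → φ=1
RR: stance ticks = 3; W→S at t=6 → φ=6

duty=3 offsets: FL=10 FR=1 RL=1 RR=6


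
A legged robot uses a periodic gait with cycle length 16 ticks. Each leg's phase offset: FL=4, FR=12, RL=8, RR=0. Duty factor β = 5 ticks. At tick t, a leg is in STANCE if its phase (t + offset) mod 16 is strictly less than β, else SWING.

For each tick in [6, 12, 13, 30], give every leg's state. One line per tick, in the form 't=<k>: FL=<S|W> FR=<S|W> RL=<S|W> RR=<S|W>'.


t=6: FL=W FR=S RL=W RR=W
t=12: FL=S FR=W RL=S RR=W
t=13: FL=S FR=W RL=W RR=W
t=30: FL=S FR=W RL=W RR=W

t=6: phase=(10,2,14,6) vs β=5 → FL=W FR=S RL=W RR=W
t=12: phase=(0,8,4,12) vs β=5 → FL=S FR=W RL=S RR=W
t=13: phase=(1,9,5,13) vs β=5 → FL=S FR=W RL=W RR=W
t=30: phase=(2,10,6,14) vs β=5 → FL=S FR=W RL=W RR=W


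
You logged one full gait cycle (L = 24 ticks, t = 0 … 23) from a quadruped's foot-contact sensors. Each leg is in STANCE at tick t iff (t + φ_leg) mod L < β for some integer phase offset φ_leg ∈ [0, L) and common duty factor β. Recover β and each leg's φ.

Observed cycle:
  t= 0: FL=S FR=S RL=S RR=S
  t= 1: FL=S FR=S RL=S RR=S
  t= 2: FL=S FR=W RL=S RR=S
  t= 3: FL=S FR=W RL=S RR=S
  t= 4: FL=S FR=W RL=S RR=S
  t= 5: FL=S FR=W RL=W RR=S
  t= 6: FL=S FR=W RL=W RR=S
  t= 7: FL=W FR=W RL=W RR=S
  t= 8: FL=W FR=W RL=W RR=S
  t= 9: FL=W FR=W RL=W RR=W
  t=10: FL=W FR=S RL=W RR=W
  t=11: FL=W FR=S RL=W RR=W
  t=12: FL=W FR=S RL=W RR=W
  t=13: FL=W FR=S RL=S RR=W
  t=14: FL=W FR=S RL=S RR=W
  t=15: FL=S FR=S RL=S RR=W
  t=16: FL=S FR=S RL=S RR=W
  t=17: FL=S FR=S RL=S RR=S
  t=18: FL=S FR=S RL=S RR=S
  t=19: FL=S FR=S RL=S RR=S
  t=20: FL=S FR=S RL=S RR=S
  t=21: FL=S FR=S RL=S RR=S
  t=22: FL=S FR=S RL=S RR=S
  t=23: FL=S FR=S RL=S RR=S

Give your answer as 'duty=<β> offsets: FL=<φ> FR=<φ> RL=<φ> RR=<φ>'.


duty=16 offsets: FL=9 FR=14 RL=11 RR=7

duty β = stance ticks per leg = 16
FL: stance ticks = 16; W→S at t=15 → φ=9
FR: stance ticks = 16; W→S at t=10 → φ=14
RL: stance ticks = 16; W→S at t=13 → φ=11
RR: stance ticks = 16; W→S at t=17 → φ=7


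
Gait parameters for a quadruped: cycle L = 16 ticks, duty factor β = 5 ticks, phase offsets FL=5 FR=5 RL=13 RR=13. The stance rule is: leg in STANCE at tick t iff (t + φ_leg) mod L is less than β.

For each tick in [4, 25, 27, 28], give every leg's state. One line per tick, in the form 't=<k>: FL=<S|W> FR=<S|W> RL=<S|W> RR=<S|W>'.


t=4: phase=(9,9,1,1) vs β=5 → FL=W FR=W RL=S RR=S
t=25: phase=(14,14,6,6) vs β=5 → FL=W FR=W RL=W RR=W
t=27: phase=(0,0,8,8) vs β=5 → FL=S FR=S RL=W RR=W
t=28: phase=(1,1,9,9) vs β=5 → FL=S FR=S RL=W RR=W

t=4: FL=W FR=W RL=S RR=S
t=25: FL=W FR=W RL=W RR=W
t=27: FL=S FR=S RL=W RR=W
t=28: FL=S FR=S RL=W RR=W


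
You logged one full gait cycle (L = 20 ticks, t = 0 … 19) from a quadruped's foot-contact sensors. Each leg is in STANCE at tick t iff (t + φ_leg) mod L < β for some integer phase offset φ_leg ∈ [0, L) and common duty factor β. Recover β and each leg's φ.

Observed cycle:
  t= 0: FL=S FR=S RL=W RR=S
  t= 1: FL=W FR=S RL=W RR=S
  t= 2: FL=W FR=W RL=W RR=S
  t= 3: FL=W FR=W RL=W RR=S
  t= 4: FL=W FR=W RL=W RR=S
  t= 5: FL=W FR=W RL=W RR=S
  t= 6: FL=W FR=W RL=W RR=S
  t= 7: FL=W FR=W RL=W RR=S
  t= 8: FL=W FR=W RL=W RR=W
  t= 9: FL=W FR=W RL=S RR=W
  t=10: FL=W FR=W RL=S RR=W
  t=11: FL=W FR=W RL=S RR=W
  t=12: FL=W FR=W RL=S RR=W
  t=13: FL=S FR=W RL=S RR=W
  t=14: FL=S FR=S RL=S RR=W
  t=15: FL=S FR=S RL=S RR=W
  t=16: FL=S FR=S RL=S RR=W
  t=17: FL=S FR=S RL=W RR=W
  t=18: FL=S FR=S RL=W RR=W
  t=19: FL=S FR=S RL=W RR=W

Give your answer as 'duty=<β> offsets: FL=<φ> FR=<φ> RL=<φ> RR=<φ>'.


duty=8 offsets: FL=7 FR=6 RL=11 RR=0

duty β = stance ticks per leg = 8
FL: stance ticks = 8; W→S at t=13 → φ=7
FR: stance ticks = 8; W→S at t=14 → φ=6
RL: stance ticks = 8; W→S at t=9 → φ=11
RR: stance ticks = 8; W→S at t=0 → φ=0


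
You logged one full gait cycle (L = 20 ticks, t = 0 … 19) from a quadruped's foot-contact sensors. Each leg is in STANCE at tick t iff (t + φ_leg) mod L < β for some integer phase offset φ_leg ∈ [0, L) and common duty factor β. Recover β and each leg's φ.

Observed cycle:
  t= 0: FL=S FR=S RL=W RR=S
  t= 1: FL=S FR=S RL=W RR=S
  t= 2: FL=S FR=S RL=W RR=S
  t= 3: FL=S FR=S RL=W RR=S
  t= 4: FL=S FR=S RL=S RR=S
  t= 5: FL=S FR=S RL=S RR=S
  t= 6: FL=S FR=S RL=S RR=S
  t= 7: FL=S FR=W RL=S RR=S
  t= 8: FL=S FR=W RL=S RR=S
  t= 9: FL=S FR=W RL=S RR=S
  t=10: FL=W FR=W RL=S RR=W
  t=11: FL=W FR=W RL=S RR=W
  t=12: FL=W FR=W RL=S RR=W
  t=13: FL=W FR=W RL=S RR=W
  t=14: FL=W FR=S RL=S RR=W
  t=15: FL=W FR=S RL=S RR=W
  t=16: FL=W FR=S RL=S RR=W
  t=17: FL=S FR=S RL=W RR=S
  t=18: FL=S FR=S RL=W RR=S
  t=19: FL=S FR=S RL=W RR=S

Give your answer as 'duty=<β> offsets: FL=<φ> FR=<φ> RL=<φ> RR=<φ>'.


duty β = stance ticks per leg = 13
FL: stance ticks = 13; W→S at t=17 → φ=3
FR: stance ticks = 13; W→S at t=14 → φ=6
RL: stance ticks = 13; W→S at t=4 → φ=16
RR: stance ticks = 13; W→S at t=17 → φ=3

duty=13 offsets: FL=3 FR=6 RL=16 RR=3


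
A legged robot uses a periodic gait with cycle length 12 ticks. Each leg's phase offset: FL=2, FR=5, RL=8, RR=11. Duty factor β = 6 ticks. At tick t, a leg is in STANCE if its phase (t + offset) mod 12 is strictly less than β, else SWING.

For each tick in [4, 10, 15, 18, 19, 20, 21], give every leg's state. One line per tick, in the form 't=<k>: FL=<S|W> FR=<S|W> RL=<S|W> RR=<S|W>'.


t=4: FL=W FR=W RL=S RR=S
t=10: FL=S FR=S RL=W RR=W
t=15: FL=S FR=W RL=W RR=S
t=18: FL=W FR=W RL=S RR=S
t=19: FL=W FR=S RL=S RR=W
t=20: FL=W FR=S RL=S RR=W
t=21: FL=W FR=S RL=S RR=W

t=4: phase=(6,9,0,3) vs β=6 → FL=W FR=W RL=S RR=S
t=10: phase=(0,3,6,9) vs β=6 → FL=S FR=S RL=W RR=W
t=15: phase=(5,8,11,2) vs β=6 → FL=S FR=W RL=W RR=S
t=18: phase=(8,11,2,5) vs β=6 → FL=W FR=W RL=S RR=S
t=19: phase=(9,0,3,6) vs β=6 → FL=W FR=S RL=S RR=W
t=20: phase=(10,1,4,7) vs β=6 → FL=W FR=S RL=S RR=W
t=21: phase=(11,2,5,8) vs β=6 → FL=W FR=S RL=S RR=W


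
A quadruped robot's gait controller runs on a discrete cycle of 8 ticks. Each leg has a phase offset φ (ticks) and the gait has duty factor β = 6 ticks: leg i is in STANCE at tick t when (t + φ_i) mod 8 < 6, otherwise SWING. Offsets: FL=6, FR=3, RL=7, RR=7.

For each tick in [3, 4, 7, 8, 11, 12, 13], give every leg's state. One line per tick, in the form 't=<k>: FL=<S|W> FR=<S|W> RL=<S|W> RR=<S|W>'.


t=3: phase=(1,6,2,2) vs β=6 → FL=S FR=W RL=S RR=S
t=4: phase=(2,7,3,3) vs β=6 → FL=S FR=W RL=S RR=S
t=7: phase=(5,2,6,6) vs β=6 → FL=S FR=S RL=W RR=W
t=8: phase=(6,3,7,7) vs β=6 → FL=W FR=S RL=W RR=W
t=11: phase=(1,6,2,2) vs β=6 → FL=S FR=W RL=S RR=S
t=12: phase=(2,7,3,3) vs β=6 → FL=S FR=W RL=S RR=S
t=13: phase=(3,0,4,4) vs β=6 → FL=S FR=S RL=S RR=S

t=3: FL=S FR=W RL=S RR=S
t=4: FL=S FR=W RL=S RR=S
t=7: FL=S FR=S RL=W RR=W
t=8: FL=W FR=S RL=W RR=W
t=11: FL=S FR=W RL=S RR=S
t=12: FL=S FR=W RL=S RR=S
t=13: FL=S FR=S RL=S RR=S


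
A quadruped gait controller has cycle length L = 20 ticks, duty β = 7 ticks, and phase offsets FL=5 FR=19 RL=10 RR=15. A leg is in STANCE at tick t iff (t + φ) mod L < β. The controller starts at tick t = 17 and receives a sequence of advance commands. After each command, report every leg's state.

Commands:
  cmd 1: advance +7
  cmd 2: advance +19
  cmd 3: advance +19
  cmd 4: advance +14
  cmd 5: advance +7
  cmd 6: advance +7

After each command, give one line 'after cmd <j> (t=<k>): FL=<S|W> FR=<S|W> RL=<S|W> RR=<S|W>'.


start t=17: FL=S FR=W RL=W RR=W
cmd 1: advance +7 → t=24, phase=(9,3,14,19) → FL=W FR=S RL=W RR=W
cmd 2: advance +19 → t=43, phase=(8,2,13,18) → FL=W FR=S RL=W RR=W
cmd 3: advance +19 → t=62, phase=(7,1,12,17) → FL=W FR=S RL=W RR=W
cmd 4: advance +14 → t=76, phase=(1,15,6,11) → FL=S FR=W RL=S RR=W
cmd 5: advance +7 → t=83, phase=(8,2,13,18) → FL=W FR=S RL=W RR=W
cmd 6: advance +7 → t=90, phase=(15,9,0,5) → FL=W FR=W RL=S RR=S

after cmd 1 (t=24): FL=W FR=S RL=W RR=W
after cmd 2 (t=43): FL=W FR=S RL=W RR=W
after cmd 3 (t=62): FL=W FR=S RL=W RR=W
after cmd 4 (t=76): FL=S FR=W RL=S RR=W
after cmd 5 (t=83): FL=W FR=S RL=W RR=W
after cmd 6 (t=90): FL=W FR=W RL=S RR=S


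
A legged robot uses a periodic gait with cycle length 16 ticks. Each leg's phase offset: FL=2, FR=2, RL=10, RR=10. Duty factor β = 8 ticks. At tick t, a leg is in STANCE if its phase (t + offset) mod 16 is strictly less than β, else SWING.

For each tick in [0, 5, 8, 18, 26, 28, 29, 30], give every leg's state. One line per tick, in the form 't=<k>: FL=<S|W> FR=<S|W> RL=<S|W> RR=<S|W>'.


t=0: FL=S FR=S RL=W RR=W
t=5: FL=S FR=S RL=W RR=W
t=8: FL=W FR=W RL=S RR=S
t=18: FL=S FR=S RL=W RR=W
t=26: FL=W FR=W RL=S RR=S
t=28: FL=W FR=W RL=S RR=S
t=29: FL=W FR=W RL=S RR=S
t=30: FL=S FR=S RL=W RR=W

t=0: phase=(2,2,10,10) vs β=8 → FL=S FR=S RL=W RR=W
t=5: phase=(7,7,15,15) vs β=8 → FL=S FR=S RL=W RR=W
t=8: phase=(10,10,2,2) vs β=8 → FL=W FR=W RL=S RR=S
t=18: phase=(4,4,12,12) vs β=8 → FL=S FR=S RL=W RR=W
t=26: phase=(12,12,4,4) vs β=8 → FL=W FR=W RL=S RR=S
t=28: phase=(14,14,6,6) vs β=8 → FL=W FR=W RL=S RR=S
t=29: phase=(15,15,7,7) vs β=8 → FL=W FR=W RL=S RR=S
t=30: phase=(0,0,8,8) vs β=8 → FL=S FR=S RL=W RR=W


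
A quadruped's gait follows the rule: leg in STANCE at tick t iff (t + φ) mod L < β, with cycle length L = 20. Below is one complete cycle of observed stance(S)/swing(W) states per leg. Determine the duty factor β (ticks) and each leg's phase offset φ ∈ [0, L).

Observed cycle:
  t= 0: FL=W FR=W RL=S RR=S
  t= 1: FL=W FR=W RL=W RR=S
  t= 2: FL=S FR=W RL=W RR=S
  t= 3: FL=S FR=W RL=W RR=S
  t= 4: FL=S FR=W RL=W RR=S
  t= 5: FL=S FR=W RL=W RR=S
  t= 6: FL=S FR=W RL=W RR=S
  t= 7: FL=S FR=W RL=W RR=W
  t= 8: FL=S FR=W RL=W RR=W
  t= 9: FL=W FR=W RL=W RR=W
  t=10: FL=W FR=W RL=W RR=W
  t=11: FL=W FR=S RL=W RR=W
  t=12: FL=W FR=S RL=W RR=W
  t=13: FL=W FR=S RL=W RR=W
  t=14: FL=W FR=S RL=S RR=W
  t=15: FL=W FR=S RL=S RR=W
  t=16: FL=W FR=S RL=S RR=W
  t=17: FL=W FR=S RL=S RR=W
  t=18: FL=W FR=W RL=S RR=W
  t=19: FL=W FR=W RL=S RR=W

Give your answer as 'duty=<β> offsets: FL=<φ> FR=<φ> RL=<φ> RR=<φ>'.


duty β = stance ticks per leg = 7
FL: stance ticks = 7; W→S at t=2 → φ=18
FR: stance ticks = 7; W→S at t=11 → φ=9
RL: stance ticks = 7; W→S at t=14 → φ=6
RR: stance ticks = 7; W→S at t=0 → φ=0

duty=7 offsets: FL=18 FR=9 RL=6 RR=0


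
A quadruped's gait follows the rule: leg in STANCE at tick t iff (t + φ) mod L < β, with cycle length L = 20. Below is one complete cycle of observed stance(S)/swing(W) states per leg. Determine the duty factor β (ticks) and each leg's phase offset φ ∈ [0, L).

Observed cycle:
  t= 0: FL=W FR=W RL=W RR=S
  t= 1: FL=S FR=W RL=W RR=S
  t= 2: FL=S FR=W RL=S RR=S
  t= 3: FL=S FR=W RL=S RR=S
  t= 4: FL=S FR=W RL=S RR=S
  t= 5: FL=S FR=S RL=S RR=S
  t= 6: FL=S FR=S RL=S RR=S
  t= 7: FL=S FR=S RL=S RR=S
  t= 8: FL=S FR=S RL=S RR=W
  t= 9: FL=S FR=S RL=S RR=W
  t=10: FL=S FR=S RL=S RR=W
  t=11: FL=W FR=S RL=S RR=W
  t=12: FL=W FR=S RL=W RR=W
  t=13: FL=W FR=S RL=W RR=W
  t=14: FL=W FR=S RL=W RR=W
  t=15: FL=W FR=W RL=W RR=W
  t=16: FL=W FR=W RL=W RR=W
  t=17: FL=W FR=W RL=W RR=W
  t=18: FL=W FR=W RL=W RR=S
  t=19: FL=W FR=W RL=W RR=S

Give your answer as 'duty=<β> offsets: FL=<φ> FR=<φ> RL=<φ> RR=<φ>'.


duty=10 offsets: FL=19 FR=15 RL=18 RR=2

duty β = stance ticks per leg = 10
FL: stance ticks = 10; W→S at t=1 → φ=19
FR: stance ticks = 10; W→S at t=5 → φ=15
RL: stance ticks = 10; W→S at t=2 → φ=18
RR: stance ticks = 10; W→S at t=18 → φ=2


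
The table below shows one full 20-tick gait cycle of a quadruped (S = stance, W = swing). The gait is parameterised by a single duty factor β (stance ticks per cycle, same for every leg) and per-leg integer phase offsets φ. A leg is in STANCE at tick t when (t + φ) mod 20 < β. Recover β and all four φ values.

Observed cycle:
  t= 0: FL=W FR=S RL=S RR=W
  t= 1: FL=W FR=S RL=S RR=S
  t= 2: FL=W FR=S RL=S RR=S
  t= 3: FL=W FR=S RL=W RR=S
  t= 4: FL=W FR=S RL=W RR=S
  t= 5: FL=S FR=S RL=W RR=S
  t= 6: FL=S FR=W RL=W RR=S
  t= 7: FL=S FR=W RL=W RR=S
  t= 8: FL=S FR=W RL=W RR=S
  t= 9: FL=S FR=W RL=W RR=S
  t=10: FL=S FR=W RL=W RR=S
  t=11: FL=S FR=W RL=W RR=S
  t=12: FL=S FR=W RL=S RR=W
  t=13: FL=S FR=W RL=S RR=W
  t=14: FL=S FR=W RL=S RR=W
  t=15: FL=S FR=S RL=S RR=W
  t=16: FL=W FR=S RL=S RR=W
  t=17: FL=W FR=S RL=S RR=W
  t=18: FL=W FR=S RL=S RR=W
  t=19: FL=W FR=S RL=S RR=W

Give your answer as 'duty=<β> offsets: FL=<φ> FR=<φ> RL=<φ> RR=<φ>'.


duty=11 offsets: FL=15 FR=5 RL=8 RR=19

duty β = stance ticks per leg = 11
FL: stance ticks = 11; W→S at t=5 → φ=15
FR: stance ticks = 11; W→S at t=15 → φ=5
RL: stance ticks = 11; W→S at t=12 → φ=8
RR: stance ticks = 11; W→S at t=1 → φ=19


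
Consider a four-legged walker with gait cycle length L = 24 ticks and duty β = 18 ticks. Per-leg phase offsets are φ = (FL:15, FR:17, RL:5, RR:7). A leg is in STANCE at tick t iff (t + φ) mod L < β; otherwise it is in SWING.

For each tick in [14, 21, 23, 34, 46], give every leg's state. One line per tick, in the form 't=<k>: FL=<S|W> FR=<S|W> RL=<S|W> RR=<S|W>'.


t=14: FL=S FR=S RL=W RR=W
t=21: FL=S FR=S RL=S RR=S
t=23: FL=S FR=S RL=S RR=S
t=34: FL=S FR=S RL=S RR=S
t=46: FL=S FR=S RL=S RR=S

t=14: phase=(5,7,19,21) vs β=18 → FL=S FR=S RL=W RR=W
t=21: phase=(12,14,2,4) vs β=18 → FL=S FR=S RL=S RR=S
t=23: phase=(14,16,4,6) vs β=18 → FL=S FR=S RL=S RR=S
t=34: phase=(1,3,15,17) vs β=18 → FL=S FR=S RL=S RR=S
t=46: phase=(13,15,3,5) vs β=18 → FL=S FR=S RL=S RR=S


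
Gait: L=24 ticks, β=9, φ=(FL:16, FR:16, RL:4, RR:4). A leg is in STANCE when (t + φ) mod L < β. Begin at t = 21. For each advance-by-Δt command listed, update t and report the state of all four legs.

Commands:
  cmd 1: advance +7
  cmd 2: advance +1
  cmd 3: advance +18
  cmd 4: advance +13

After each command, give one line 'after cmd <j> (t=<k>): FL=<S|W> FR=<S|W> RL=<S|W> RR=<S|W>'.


start t=21: FL=W FR=W RL=S RR=S
cmd 1: advance +7 → t=28, phase=(20,20,8,8) → FL=W FR=W RL=S RR=S
cmd 2: advance +1 → t=29, phase=(21,21,9,9) → FL=W FR=W RL=W RR=W
cmd 3: advance +18 → t=47, phase=(15,15,3,3) → FL=W FR=W RL=S RR=S
cmd 4: advance +13 → t=60, phase=(4,4,16,16) → FL=S FR=S RL=W RR=W

after cmd 1 (t=28): FL=W FR=W RL=S RR=S
after cmd 2 (t=29): FL=W FR=W RL=W RR=W
after cmd 3 (t=47): FL=W FR=W RL=S RR=S
after cmd 4 (t=60): FL=S FR=S RL=W RR=W


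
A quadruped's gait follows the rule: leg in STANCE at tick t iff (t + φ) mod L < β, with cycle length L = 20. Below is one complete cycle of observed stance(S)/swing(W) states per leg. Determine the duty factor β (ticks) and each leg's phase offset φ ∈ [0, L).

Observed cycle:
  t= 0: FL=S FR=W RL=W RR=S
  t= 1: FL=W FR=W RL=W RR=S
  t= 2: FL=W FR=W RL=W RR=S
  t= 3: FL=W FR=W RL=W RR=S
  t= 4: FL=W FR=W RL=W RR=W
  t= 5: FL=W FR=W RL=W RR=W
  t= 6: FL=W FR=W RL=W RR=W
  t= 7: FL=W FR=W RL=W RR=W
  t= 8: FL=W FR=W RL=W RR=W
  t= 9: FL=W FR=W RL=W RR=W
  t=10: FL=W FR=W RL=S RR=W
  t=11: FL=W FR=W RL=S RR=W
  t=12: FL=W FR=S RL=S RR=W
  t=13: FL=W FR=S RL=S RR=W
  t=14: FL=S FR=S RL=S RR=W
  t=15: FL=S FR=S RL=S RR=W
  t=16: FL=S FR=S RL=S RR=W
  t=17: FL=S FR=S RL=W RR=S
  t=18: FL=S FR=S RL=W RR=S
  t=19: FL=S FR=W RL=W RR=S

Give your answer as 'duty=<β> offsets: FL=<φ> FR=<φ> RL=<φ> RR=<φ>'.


duty β = stance ticks per leg = 7
FL: stance ticks = 7; W→S at t=14 → φ=6
FR: stance ticks = 7; W→S at t=12 → φ=8
RL: stance ticks = 7; W→S at t=10 → φ=10
RR: stance ticks = 7; W→S at t=17 → φ=3

duty=7 offsets: FL=6 FR=8 RL=10 RR=3


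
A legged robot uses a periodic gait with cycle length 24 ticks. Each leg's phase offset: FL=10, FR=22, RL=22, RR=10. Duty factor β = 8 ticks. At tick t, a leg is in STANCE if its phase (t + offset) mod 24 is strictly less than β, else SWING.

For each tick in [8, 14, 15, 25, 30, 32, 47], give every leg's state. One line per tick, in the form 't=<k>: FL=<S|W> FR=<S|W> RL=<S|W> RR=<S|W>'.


t=8: phase=(18,6,6,18) vs β=8 → FL=W FR=S RL=S RR=W
t=14: phase=(0,12,12,0) vs β=8 → FL=S FR=W RL=W RR=S
t=15: phase=(1,13,13,1) vs β=8 → FL=S FR=W RL=W RR=S
t=25: phase=(11,23,23,11) vs β=8 → FL=W FR=W RL=W RR=W
t=30: phase=(16,4,4,16) vs β=8 → FL=W FR=S RL=S RR=W
t=32: phase=(18,6,6,18) vs β=8 → FL=W FR=S RL=S RR=W
t=47: phase=(9,21,21,9) vs β=8 → FL=W FR=W RL=W RR=W

t=8: FL=W FR=S RL=S RR=W
t=14: FL=S FR=W RL=W RR=S
t=15: FL=S FR=W RL=W RR=S
t=25: FL=W FR=W RL=W RR=W
t=30: FL=W FR=S RL=S RR=W
t=32: FL=W FR=S RL=S RR=W
t=47: FL=W FR=W RL=W RR=W


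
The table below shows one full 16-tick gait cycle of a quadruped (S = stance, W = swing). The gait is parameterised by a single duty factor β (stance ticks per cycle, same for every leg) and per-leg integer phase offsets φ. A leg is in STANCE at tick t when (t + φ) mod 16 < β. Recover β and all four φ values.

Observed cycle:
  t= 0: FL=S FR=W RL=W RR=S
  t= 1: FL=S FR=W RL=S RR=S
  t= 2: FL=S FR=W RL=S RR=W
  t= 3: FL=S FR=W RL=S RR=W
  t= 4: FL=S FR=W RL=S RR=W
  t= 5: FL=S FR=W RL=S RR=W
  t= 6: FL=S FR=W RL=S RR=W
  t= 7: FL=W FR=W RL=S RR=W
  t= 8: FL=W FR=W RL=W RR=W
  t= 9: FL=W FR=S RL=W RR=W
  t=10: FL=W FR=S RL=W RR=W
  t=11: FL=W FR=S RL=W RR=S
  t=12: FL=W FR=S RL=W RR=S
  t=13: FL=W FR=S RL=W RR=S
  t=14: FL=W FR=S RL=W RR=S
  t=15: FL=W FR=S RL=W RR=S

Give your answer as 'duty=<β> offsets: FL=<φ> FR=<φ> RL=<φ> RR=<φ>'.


duty β = stance ticks per leg = 7
FL: stance ticks = 7; W→S at t=0 → φ=0
FR: stance ticks = 7; W→S at t=9 → φ=7
RL: stance ticks = 7; W→S at t=1 → φ=15
RR: stance ticks = 7; W→S at t=11 → φ=5

duty=7 offsets: FL=0 FR=7 RL=15 RR=5


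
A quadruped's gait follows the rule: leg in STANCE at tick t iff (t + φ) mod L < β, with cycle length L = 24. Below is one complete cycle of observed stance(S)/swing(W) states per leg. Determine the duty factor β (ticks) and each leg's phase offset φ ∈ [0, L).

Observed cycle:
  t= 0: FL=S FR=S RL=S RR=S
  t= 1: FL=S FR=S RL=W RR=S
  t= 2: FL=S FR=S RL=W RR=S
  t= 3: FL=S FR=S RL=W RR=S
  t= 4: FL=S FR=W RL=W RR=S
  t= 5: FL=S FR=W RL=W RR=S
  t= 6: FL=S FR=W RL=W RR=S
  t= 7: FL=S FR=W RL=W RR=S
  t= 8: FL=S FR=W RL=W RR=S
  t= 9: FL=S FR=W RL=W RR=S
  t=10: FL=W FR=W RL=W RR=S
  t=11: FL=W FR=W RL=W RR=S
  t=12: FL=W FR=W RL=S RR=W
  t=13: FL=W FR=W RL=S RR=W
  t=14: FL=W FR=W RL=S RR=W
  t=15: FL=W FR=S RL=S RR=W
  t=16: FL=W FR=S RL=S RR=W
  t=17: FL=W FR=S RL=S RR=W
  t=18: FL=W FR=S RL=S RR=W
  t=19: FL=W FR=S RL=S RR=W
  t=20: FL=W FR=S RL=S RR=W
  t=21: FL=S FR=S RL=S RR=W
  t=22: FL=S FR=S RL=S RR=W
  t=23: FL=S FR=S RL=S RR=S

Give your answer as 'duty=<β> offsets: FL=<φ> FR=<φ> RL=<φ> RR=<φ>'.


duty=13 offsets: FL=3 FR=9 RL=12 RR=1

duty β = stance ticks per leg = 13
FL: stance ticks = 13; W→S at t=21 → φ=3
FR: stance ticks = 13; W→S at t=15 → φ=9
RL: stance ticks = 13; W→S at t=12 → φ=12
RR: stance ticks = 13; W→S at t=23 → φ=1


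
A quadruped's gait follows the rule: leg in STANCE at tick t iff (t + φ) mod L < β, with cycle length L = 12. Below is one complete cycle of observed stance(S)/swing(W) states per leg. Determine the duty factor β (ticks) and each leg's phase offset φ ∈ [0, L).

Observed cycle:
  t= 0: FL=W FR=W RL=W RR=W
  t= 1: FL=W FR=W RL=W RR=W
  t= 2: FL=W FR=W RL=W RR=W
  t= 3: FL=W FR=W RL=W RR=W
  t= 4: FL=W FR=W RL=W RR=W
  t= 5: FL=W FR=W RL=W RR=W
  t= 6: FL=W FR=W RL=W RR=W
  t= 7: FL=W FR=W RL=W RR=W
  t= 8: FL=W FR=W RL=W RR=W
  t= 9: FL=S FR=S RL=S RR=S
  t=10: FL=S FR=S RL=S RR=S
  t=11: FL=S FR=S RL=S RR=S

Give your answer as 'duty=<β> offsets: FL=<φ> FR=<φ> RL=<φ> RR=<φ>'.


duty=3 offsets: FL=3 FR=3 RL=3 RR=3

duty β = stance ticks per leg = 3
FL: stance ticks = 3; W→S at t=9 → φ=3
FR: stance ticks = 3; W→S at t=9 → φ=3
RL: stance ticks = 3; W→S at t=9 → φ=3
RR: stance ticks = 3; W→S at t=9 → φ=3


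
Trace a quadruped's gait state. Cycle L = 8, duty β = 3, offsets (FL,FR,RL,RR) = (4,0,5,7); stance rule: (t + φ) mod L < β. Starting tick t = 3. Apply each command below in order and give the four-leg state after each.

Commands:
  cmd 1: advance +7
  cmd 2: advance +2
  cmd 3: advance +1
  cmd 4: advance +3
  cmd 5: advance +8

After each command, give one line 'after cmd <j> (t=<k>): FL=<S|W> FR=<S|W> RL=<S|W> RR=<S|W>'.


after cmd 1 (t=10): FL=W FR=S RL=W RR=S
after cmd 2 (t=12): FL=S FR=W RL=S RR=W
after cmd 3 (t=13): FL=S FR=W RL=S RR=W
after cmd 4 (t=16): FL=W FR=S RL=W RR=W
after cmd 5 (t=24): FL=W FR=S RL=W RR=W

start t=3: FL=W FR=W RL=S RR=S
cmd 1: advance +7 → t=10, phase=(6,2,7,1) → FL=W FR=S RL=W RR=S
cmd 2: advance +2 → t=12, phase=(0,4,1,3) → FL=S FR=W RL=S RR=W
cmd 3: advance +1 → t=13, phase=(1,5,2,4) → FL=S FR=W RL=S RR=W
cmd 4: advance +3 → t=16, phase=(4,0,5,7) → FL=W FR=S RL=W RR=W
cmd 5: advance +8 → t=24, phase=(4,0,5,7) → FL=W FR=S RL=W RR=W


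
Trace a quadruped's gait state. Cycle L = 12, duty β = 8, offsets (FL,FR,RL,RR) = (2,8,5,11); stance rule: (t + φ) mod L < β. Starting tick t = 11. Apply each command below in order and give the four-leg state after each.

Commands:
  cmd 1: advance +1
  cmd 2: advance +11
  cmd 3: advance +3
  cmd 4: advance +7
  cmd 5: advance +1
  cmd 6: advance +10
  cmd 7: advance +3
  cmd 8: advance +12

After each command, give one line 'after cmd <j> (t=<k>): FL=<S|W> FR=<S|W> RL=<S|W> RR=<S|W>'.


after cmd 1 (t=12): FL=S FR=W RL=S RR=W
after cmd 2 (t=23): FL=S FR=S RL=S RR=W
after cmd 3 (t=26): FL=S FR=W RL=S RR=S
after cmd 4 (t=33): FL=W FR=S RL=S RR=W
after cmd 5 (t=34): FL=S FR=S RL=S RR=W
after cmd 6 (t=44): FL=W FR=S RL=S RR=S
after cmd 7 (t=47): FL=S FR=S RL=S RR=W
after cmd 8 (t=59): FL=S FR=S RL=S RR=W

start t=11: FL=S FR=S RL=S RR=W
cmd 1: advance +1 → t=12, phase=(2,8,5,11) → FL=S FR=W RL=S RR=W
cmd 2: advance +11 → t=23, phase=(1,7,4,10) → FL=S FR=S RL=S RR=W
cmd 3: advance +3 → t=26, phase=(4,10,7,1) → FL=S FR=W RL=S RR=S
cmd 4: advance +7 → t=33, phase=(11,5,2,8) → FL=W FR=S RL=S RR=W
cmd 5: advance +1 → t=34, phase=(0,6,3,9) → FL=S FR=S RL=S RR=W
cmd 6: advance +10 → t=44, phase=(10,4,1,7) → FL=W FR=S RL=S RR=S
cmd 7: advance +3 → t=47, phase=(1,7,4,10) → FL=S FR=S RL=S RR=W
cmd 8: advance +12 → t=59, phase=(1,7,4,10) → FL=S FR=S RL=S RR=W


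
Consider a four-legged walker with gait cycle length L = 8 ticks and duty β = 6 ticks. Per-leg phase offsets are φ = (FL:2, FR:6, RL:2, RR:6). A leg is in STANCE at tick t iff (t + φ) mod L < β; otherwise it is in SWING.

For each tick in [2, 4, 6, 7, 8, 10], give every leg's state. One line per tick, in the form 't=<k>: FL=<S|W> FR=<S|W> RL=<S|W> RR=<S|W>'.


t=2: phase=(4,0,4,0) vs β=6 → FL=S FR=S RL=S RR=S
t=4: phase=(6,2,6,2) vs β=6 → FL=W FR=S RL=W RR=S
t=6: phase=(0,4,0,4) vs β=6 → FL=S FR=S RL=S RR=S
t=7: phase=(1,5,1,5) vs β=6 → FL=S FR=S RL=S RR=S
t=8: phase=(2,6,2,6) vs β=6 → FL=S FR=W RL=S RR=W
t=10: phase=(4,0,4,0) vs β=6 → FL=S FR=S RL=S RR=S

t=2: FL=S FR=S RL=S RR=S
t=4: FL=W FR=S RL=W RR=S
t=6: FL=S FR=S RL=S RR=S
t=7: FL=S FR=S RL=S RR=S
t=8: FL=S FR=W RL=S RR=W
t=10: FL=S FR=S RL=S RR=S


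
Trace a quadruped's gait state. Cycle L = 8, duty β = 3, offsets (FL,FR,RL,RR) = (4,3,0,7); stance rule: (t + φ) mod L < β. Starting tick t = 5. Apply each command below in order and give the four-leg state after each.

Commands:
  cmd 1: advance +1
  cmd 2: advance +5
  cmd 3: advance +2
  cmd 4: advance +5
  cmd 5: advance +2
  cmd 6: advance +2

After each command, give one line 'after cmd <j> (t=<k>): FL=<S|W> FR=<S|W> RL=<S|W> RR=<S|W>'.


start t=5: FL=S FR=S RL=W RR=W
cmd 1: advance +1 → t=6, phase=(2,1,6,5) → FL=S FR=S RL=W RR=W
cmd 2: advance +5 → t=11, phase=(7,6,3,2) → FL=W FR=W RL=W RR=S
cmd 3: advance +2 → t=13, phase=(1,0,5,4) → FL=S FR=S RL=W RR=W
cmd 4: advance +5 → t=18, phase=(6,5,2,1) → FL=W FR=W RL=S RR=S
cmd 5: advance +2 → t=20, phase=(0,7,4,3) → FL=S FR=W RL=W RR=W
cmd 6: advance +2 → t=22, phase=(2,1,6,5) → FL=S FR=S RL=W RR=W

after cmd 1 (t=6): FL=S FR=S RL=W RR=W
after cmd 2 (t=11): FL=W FR=W RL=W RR=S
after cmd 3 (t=13): FL=S FR=S RL=W RR=W
after cmd 4 (t=18): FL=W FR=W RL=S RR=S
after cmd 5 (t=20): FL=S FR=W RL=W RR=W
after cmd 6 (t=22): FL=S FR=S RL=W RR=W


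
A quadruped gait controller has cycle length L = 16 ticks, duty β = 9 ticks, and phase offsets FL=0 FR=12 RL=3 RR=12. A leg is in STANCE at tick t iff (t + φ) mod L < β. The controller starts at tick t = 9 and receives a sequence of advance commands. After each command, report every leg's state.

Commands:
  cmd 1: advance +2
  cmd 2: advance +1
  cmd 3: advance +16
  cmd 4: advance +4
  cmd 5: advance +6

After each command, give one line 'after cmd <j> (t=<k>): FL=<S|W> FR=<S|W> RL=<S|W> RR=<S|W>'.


after cmd 1 (t=11): FL=W FR=S RL=W RR=S
after cmd 2 (t=12): FL=W FR=S RL=W RR=S
after cmd 3 (t=28): FL=W FR=S RL=W RR=S
after cmd 4 (t=32): FL=S FR=W RL=S RR=W
after cmd 5 (t=38): FL=S FR=S RL=W RR=S

start t=9: FL=W FR=S RL=W RR=S
cmd 1: advance +2 → t=11, phase=(11,7,14,7) → FL=W FR=S RL=W RR=S
cmd 2: advance +1 → t=12, phase=(12,8,15,8) → FL=W FR=S RL=W RR=S
cmd 3: advance +16 → t=28, phase=(12,8,15,8) → FL=W FR=S RL=W RR=S
cmd 4: advance +4 → t=32, phase=(0,12,3,12) → FL=S FR=W RL=S RR=W
cmd 5: advance +6 → t=38, phase=(6,2,9,2) → FL=S FR=S RL=W RR=S


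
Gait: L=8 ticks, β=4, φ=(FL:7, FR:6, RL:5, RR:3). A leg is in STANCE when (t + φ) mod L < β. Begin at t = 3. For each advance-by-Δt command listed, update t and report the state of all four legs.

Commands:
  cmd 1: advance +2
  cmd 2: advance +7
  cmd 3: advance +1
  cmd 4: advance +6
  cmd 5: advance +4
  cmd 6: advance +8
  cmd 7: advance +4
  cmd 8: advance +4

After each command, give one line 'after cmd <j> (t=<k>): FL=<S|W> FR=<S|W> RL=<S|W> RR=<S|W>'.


start t=3: FL=S FR=S RL=S RR=W
cmd 1: advance +2 → t=5, phase=(4,3,2,0) → FL=W FR=S RL=S RR=S
cmd 2: advance +7 → t=12, phase=(3,2,1,7) → FL=S FR=S RL=S RR=W
cmd 3: advance +1 → t=13, phase=(4,3,2,0) → FL=W FR=S RL=S RR=S
cmd 4: advance +6 → t=19, phase=(2,1,0,6) → FL=S FR=S RL=S RR=W
cmd 5: advance +4 → t=23, phase=(6,5,4,2) → FL=W FR=W RL=W RR=S
cmd 6: advance +8 → t=31, phase=(6,5,4,2) → FL=W FR=W RL=W RR=S
cmd 7: advance +4 → t=35, phase=(2,1,0,6) → FL=S FR=S RL=S RR=W
cmd 8: advance +4 → t=39, phase=(6,5,4,2) → FL=W FR=W RL=W RR=S

after cmd 1 (t=5): FL=W FR=S RL=S RR=S
after cmd 2 (t=12): FL=S FR=S RL=S RR=W
after cmd 3 (t=13): FL=W FR=S RL=S RR=S
after cmd 4 (t=19): FL=S FR=S RL=S RR=W
after cmd 5 (t=23): FL=W FR=W RL=W RR=S
after cmd 6 (t=31): FL=W FR=W RL=W RR=S
after cmd 7 (t=35): FL=S FR=S RL=S RR=W
after cmd 8 (t=39): FL=W FR=W RL=W RR=S


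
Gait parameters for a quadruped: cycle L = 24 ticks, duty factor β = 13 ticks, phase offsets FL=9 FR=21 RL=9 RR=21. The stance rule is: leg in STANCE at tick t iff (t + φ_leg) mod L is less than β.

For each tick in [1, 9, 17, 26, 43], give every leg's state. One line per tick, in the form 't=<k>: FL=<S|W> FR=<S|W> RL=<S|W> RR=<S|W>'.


t=1: FL=S FR=W RL=S RR=W
t=9: FL=W FR=S RL=W RR=S
t=17: FL=S FR=W RL=S RR=W
t=26: FL=S FR=W RL=S RR=W
t=43: FL=S FR=W RL=S RR=W

t=1: phase=(10,22,10,22) vs β=13 → FL=S FR=W RL=S RR=W
t=9: phase=(18,6,18,6) vs β=13 → FL=W FR=S RL=W RR=S
t=17: phase=(2,14,2,14) vs β=13 → FL=S FR=W RL=S RR=W
t=26: phase=(11,23,11,23) vs β=13 → FL=S FR=W RL=S RR=W
t=43: phase=(4,16,4,16) vs β=13 → FL=S FR=W RL=S RR=W


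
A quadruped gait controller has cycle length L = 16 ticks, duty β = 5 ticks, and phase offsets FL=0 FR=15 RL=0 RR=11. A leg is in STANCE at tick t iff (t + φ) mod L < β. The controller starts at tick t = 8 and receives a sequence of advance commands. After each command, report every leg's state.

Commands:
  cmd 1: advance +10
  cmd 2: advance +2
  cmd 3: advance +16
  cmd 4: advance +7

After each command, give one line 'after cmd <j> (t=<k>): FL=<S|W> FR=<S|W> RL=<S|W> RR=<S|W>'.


after cmd 1 (t=18): FL=S FR=S RL=S RR=W
after cmd 2 (t=20): FL=S FR=S RL=S RR=W
after cmd 3 (t=36): FL=S FR=S RL=S RR=W
after cmd 4 (t=43): FL=W FR=W RL=W RR=W

start t=8: FL=W FR=W RL=W RR=S
cmd 1: advance +10 → t=18, phase=(2,1,2,13) → FL=S FR=S RL=S RR=W
cmd 2: advance +2 → t=20, phase=(4,3,4,15) → FL=S FR=S RL=S RR=W
cmd 3: advance +16 → t=36, phase=(4,3,4,15) → FL=S FR=S RL=S RR=W
cmd 4: advance +7 → t=43, phase=(11,10,11,6) → FL=W FR=W RL=W RR=W


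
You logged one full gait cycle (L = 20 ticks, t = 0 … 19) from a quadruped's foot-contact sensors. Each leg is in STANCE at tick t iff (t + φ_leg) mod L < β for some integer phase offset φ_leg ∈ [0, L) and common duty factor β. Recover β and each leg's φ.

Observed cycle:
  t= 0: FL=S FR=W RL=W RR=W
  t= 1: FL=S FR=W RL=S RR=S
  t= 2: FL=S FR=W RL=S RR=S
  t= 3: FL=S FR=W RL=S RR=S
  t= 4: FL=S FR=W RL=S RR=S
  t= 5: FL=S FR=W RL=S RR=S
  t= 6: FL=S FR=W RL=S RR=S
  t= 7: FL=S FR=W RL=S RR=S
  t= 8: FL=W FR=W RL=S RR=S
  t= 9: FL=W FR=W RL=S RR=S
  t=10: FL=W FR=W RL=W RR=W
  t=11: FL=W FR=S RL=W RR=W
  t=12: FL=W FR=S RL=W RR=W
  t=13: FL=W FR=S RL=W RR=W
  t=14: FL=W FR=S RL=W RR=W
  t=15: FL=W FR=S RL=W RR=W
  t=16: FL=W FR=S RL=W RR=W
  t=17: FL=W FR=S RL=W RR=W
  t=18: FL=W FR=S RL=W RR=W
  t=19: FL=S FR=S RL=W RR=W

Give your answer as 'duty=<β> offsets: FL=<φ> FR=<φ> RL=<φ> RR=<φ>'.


duty β = stance ticks per leg = 9
FL: stance ticks = 9; W→S at t=19 → φ=1
FR: stance ticks = 9; W→S at t=11 → φ=9
RL: stance ticks = 9; W→S at t=1 → φ=19
RR: stance ticks = 9; W→S at t=1 → φ=19

duty=9 offsets: FL=1 FR=9 RL=19 RR=19


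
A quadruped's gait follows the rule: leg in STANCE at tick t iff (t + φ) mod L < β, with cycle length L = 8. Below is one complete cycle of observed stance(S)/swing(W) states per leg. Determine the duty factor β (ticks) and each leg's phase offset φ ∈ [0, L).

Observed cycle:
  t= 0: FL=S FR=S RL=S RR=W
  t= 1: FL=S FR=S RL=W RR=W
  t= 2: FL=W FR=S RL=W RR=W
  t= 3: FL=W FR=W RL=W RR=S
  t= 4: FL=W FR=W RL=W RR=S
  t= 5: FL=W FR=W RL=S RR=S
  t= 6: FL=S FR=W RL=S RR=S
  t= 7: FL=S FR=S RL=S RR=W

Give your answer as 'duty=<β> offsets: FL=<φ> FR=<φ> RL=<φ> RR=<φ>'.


duty β = stance ticks per leg = 4
FL: stance ticks = 4; W→S at t=6 → φ=2
FR: stance ticks = 4; W→S at t=7 → φ=1
RL: stance ticks = 4; W→S at t=5 → φ=3
RR: stance ticks = 4; W→S at t=3 → φ=5

duty=4 offsets: FL=2 FR=1 RL=3 RR=5


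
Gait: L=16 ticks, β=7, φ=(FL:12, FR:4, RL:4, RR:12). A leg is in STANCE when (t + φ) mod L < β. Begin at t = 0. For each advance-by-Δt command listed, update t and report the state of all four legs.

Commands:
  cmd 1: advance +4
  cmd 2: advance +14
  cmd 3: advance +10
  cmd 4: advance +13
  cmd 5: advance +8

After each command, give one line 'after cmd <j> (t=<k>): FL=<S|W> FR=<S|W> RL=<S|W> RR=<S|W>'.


after cmd 1 (t=4): FL=S FR=W RL=W RR=S
after cmd 2 (t=18): FL=W FR=S RL=S RR=W
after cmd 3 (t=28): FL=W FR=S RL=S RR=W
after cmd 4 (t=41): FL=S FR=W RL=W RR=S
after cmd 5 (t=49): FL=W FR=S RL=S RR=W

start t=0: FL=W FR=S RL=S RR=W
cmd 1: advance +4 → t=4, phase=(0,8,8,0) → FL=S FR=W RL=W RR=S
cmd 2: advance +14 → t=18, phase=(14,6,6,14) → FL=W FR=S RL=S RR=W
cmd 3: advance +10 → t=28, phase=(8,0,0,8) → FL=W FR=S RL=S RR=W
cmd 4: advance +13 → t=41, phase=(5,13,13,5) → FL=S FR=W RL=W RR=S
cmd 5: advance +8 → t=49, phase=(13,5,5,13) → FL=W FR=S RL=S RR=W


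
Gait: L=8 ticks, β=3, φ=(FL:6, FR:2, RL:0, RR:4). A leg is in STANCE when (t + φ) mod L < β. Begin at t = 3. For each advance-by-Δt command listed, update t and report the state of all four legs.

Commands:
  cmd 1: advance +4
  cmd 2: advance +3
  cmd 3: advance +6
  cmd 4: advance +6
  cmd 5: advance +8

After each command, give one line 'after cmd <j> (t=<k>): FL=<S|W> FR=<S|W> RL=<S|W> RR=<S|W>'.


after cmd 1 (t=7): FL=W FR=S RL=W RR=W
after cmd 2 (t=10): FL=S FR=W RL=S RR=W
after cmd 3 (t=16): FL=W FR=S RL=S RR=W
after cmd 4 (t=22): FL=W FR=S RL=W RR=S
after cmd 5 (t=30): FL=W FR=S RL=W RR=S

start t=3: FL=S FR=W RL=W RR=W
cmd 1: advance +4 → t=7, phase=(5,1,7,3) → FL=W FR=S RL=W RR=W
cmd 2: advance +3 → t=10, phase=(0,4,2,6) → FL=S FR=W RL=S RR=W
cmd 3: advance +6 → t=16, phase=(6,2,0,4) → FL=W FR=S RL=S RR=W
cmd 4: advance +6 → t=22, phase=(4,0,6,2) → FL=W FR=S RL=W RR=S
cmd 5: advance +8 → t=30, phase=(4,0,6,2) → FL=W FR=S RL=W RR=S


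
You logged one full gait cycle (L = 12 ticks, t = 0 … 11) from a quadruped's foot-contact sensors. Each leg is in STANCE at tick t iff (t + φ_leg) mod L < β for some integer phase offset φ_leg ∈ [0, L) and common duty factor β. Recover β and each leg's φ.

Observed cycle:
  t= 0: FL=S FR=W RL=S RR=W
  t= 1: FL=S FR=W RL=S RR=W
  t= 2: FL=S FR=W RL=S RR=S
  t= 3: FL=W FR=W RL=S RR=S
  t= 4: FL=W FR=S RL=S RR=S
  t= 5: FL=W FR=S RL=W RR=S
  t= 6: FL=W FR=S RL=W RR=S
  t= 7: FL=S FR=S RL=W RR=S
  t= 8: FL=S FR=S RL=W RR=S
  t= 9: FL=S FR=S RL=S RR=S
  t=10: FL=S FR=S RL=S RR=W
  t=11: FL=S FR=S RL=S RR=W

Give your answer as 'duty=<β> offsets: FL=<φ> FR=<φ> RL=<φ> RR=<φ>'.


duty β = stance ticks per leg = 8
FL: stance ticks = 8; W→S at t=7 → φ=5
FR: stance ticks = 8; W→S at t=4 → φ=8
RL: stance ticks = 8; W→S at t=9 → φ=3
RR: stance ticks = 8; W→S at t=2 → φ=10

duty=8 offsets: FL=5 FR=8 RL=3 RR=10


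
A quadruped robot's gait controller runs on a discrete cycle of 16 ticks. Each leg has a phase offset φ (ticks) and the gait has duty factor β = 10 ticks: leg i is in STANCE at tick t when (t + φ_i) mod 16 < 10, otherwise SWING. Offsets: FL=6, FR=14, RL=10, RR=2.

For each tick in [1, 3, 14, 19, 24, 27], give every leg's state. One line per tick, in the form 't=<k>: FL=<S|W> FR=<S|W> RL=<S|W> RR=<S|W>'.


t=1: FL=S FR=W RL=W RR=S
t=3: FL=S FR=S RL=W RR=S
t=14: FL=S FR=W RL=S RR=S
t=19: FL=S FR=S RL=W RR=S
t=24: FL=W FR=S RL=S RR=W
t=27: FL=S FR=S RL=S RR=W

t=1: phase=(7,15,11,3) vs β=10 → FL=S FR=W RL=W RR=S
t=3: phase=(9,1,13,5) vs β=10 → FL=S FR=S RL=W RR=S
t=14: phase=(4,12,8,0) vs β=10 → FL=S FR=W RL=S RR=S
t=19: phase=(9,1,13,5) vs β=10 → FL=S FR=S RL=W RR=S
t=24: phase=(14,6,2,10) vs β=10 → FL=W FR=S RL=S RR=W
t=27: phase=(1,9,5,13) vs β=10 → FL=S FR=S RL=S RR=W
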